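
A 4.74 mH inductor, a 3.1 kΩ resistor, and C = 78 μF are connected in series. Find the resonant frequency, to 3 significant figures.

ω₀ = 1/√(LC) = 1/√(0.00474 × 7.8e-05) = 1645 rad/s
f₀ = ω₀/(2π) = 262 Hz

262 Hz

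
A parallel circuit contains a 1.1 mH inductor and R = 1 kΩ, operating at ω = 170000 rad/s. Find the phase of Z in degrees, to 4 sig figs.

79.41°

X_L = ωL = 187.0 Ω
Parallel: admittances add. Y = 1/R + 1/(jωL)
Y = (0.001000 − j0.005348) S
|Y| = 0.005440 S → |Z| = 1/|Y| = 183.8 Ω, ∠Z = −∠Y = 79.41°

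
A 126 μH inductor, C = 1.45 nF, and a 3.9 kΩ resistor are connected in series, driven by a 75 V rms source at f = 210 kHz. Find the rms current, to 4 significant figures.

19.15 mA

ω = 2πf = 1.319e+06 rad/s
X_L = ωL = 166.3 Ω
X_C = 1/(ωC) = 522.7 Ω
Net reactance X = X_L − X_C = -356.4 Ω
Z = 3900 − j356.4 Ω
|Z| = √(3900² + 356.4²) = 3916 Ω
I = V/|Z| = 75/3916 = 19.15 mA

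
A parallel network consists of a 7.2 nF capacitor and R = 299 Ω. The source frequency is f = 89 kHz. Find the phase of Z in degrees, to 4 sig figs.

ω = 2πf = 559200 rad/s
X_C = 1/(ωC) = 248.4 Ω
Parallel: admittances add. Y = 1/R + jωC
Y = (0.003344 + j0.004026) S
|Y| = 0.005234 S → |Z| = 1/|Y| = 191.1 Ω, ∠Z = −∠Y = -50.28°

-50.28°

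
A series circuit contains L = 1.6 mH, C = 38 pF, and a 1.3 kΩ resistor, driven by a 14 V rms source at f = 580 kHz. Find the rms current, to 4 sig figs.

ω = 2πf = 3.644e+06 rad/s
X_L = ωL = 5831 Ω
X_C = 1/(ωC) = 7221 Ω
Net reactance X = X_L − X_C = -1390 Ω
Z = 1300 − j1390 Ω
|Z| = √(1300² + 1390²) = 1903 Ω
I = V/|Z| = 14/1903 = 7.355 mA

7.355 mA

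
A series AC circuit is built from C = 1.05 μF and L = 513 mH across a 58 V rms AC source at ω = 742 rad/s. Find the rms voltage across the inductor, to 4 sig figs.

24.45 V

X_L = ωL = 380.6 Ω
X_C = 1/(ωC) = 1284 Ω
Net reactance X = X_L − X_C = -902.9 Ω
Z = − j902.9 Ω
|Z| = √(0² + 902.9²) = 902.9 Ω
I = V/|Z| = 64.24 mA
V_L = I·|Z_L| = 0.06424 × 380.6 = 24.45 V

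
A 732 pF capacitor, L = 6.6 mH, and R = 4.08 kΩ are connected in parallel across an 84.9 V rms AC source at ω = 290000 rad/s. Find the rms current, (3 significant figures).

X_L = ωL = 1910 Ω
X_C = 1/(ωC) = 4710 Ω
Parallel: admittances add. Y = 1/R + 1/(jωL) + jωC
Y = (0.000245 − j0.000310) S
|Y| = 0.000395 S → |Z| = 1/|Y| = 2530 Ω, ∠Z = −∠Y = 51.7°
I = V/|Z| = 84.9/2530 = 33.6 mA

33.6 mA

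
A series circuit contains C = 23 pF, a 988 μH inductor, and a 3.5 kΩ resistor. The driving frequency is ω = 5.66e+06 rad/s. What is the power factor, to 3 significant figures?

0.859

X_L = ωL = 5590 Ω
X_C = 1/(ωC) = 7680 Ω
Net reactance X = X_L − X_C = -2090 Ω
Z = 3500 − j2090 Ω
|Z| = √(3500² + 2090²) = 4080 Ω
∠Z = arctan(-2090/3500) = -30.8°
cos φ = cos(-30.8°) = 0.859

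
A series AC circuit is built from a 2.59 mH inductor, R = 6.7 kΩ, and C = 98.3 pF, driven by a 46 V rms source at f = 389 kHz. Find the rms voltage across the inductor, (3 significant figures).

41.4 V

ω = 2πf = 2.444e+06 rad/s
X_L = ωL = 6330 Ω
X_C = 1/(ωC) = 4160 Ω
Net reactance X = X_L − X_C = 2170 Ω
Z = 6700 + j2170 Ω
|Z| = √(6700² + 2170²) = 7040 Ω
I = V/|Z| = 6.53 mA
V_L = I·|Z_L| = 0.00653 × 6330 = 41.4 V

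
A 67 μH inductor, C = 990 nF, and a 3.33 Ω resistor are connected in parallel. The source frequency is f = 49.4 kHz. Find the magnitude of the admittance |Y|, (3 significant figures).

ω = 2πf = 310400 rad/s
X_L = ωL = 20.8 Ω
X_C = 1/(ωC) = 3.25 Ω
Parallel: admittances add. Y = 1/R + 1/(jωL) + jωC
Y = (0.300 + j0.259) S
|Y| = 0.397 S → |Z| = 1/|Y| = 2.52 Ω, ∠Z = −∠Y = -40.8°

397 mS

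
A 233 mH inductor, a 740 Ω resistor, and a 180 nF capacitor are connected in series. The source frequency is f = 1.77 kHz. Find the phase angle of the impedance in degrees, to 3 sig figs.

70.5°

ω = 2πf = 11120 rad/s
X_L = ωL = 2590 Ω
X_C = 1/(ωC) = 500 Ω
Net reactance X = X_L − X_C = 2090 Ω
Z = 740 + j2090 Ω
|Z| = √(740² + 2090²) = 2220 Ω
∠Z = arctan(2090/740) = 70.5°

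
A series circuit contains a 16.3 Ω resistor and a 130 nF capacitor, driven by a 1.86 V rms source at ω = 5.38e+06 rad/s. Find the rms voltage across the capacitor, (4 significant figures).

0.1625 V

X_C = 1/(ωC) = 1.430 Ω
Z = 16.30 − j1.430 Ω
|Z| = √(16.30² + 1.430²) = 16.36 Ω
I = V/|Z| = 113.7 mA
V_C = I·|Z_C| = 0.1137 × 1.430 = 0.1625 V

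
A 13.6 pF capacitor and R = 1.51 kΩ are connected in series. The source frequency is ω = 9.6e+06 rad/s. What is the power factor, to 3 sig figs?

0.193

X_C = 1/(ωC) = 7660 Ω
Z = 1510 − j7660 Ω
|Z| = √(1510² + 7660²) = 7810 Ω
∠Z = arctan(-7660/1510) = -78.8°
cos φ = cos(-78.8°) = 0.193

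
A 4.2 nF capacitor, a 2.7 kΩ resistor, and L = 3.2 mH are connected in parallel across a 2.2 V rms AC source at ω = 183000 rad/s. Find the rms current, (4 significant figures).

2.221 mA

X_L = ωL = 585.6 Ω
X_C = 1/(ωC) = 1301 Ω
Parallel: admittances add. Y = 1/R + 1/(jωL) + jωC
Y = (0.0003704 − j0.0009391) S
|Y| = 0.001009 S → |Z| = 1/|Y| = 990.6 Ω, ∠Z = −∠Y = 68.48°
I = V/|Z| = 2.2/990.6 = 2.221 mA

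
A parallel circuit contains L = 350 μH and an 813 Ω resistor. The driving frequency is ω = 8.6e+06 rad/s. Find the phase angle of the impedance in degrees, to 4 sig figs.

15.11°

X_L = ωL = 3010 Ω
Parallel: admittances add. Y = 1/R + 1/(jωL)
Y = (0.001230 − j0.0003322) S
|Y| = 0.001274 S → |Z| = 1/|Y| = 784.9 Ω, ∠Z = −∠Y = 15.11°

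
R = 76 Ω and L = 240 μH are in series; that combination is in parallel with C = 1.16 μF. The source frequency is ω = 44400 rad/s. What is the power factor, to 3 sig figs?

X_L = ωL = 10.7 Ω
X_C = 1/(ωC) = 19.4 Ω
Branch 1 (R+jX_L): Z₁ = 76.0 + j10.7 Ω, |Z₁| = 76.7 Ω
Branch 2 (−jX_C): Z₂ = −j19.4 Ω
Parallel: Z = Z₁Z₂/(Z₁+Z₂), |Z| = 19.5 Ω, ∠Z = -75.4°
cos φ = cos(-75.4°) = 0.251

0.251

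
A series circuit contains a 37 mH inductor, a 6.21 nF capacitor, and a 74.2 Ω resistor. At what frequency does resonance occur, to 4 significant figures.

ω₀ = 1/√(LC) = 1/√(0.037 × 6.21e-09) = 65970 rad/s
f₀ = ω₀/(2π) = 10.50 kHz

10.50 kHz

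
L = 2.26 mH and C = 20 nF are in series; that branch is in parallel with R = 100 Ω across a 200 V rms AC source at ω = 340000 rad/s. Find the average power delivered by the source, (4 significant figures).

400.0 W

X_L = ωL = 768.4 Ω
X_C = 1/(ωC) = 147.1 Ω
Branch 1: Z₁ = R = 100.0 Ω
Branch 2 (series LC): Z₂ = j(X_L − X_C) = j621.3 Ω
Parallel: Z = Z₁Z₂/(Z₁+Z₂), |Z| = 98.73 Ω, ∠Z = 9.143°
I = V/|Z| = 2.026 A
P = VI cos φ = 200 × 2.026 × cos(9.143°) = 400.0 W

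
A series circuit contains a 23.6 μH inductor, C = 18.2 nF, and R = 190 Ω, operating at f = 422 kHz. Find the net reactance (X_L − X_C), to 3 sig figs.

ω = 2πf = 2.652e+06 rad/s
X_L = ωL = 62.6 Ω
X_C = 1/(ωC) = 20.7 Ω
X = 62.6 − 20.7 = 41.9 Ω

41.9 Ω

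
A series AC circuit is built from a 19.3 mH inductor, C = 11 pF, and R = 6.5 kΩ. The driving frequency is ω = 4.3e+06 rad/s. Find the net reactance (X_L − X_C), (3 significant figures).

61800 Ω

X_L = ωL = 83000 Ω
X_C = 1/(ωC) = 21100 Ω
X = 83000 − 21100 = 61800 Ω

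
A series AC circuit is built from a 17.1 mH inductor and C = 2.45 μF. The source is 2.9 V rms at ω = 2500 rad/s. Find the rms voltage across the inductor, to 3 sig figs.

1.03 V

X_L = ωL = 42.8 Ω
X_C = 1/(ωC) = 163 Ω
Net reactance X = X_L − X_C = -121 Ω
Z = − j121 Ω
|Z| = √(0² + 121²) = 121 Ω
I = V/|Z| = 24.1 mA
V_L = I·|Z_L| = 0.0241 × 42.8 = 1.03 V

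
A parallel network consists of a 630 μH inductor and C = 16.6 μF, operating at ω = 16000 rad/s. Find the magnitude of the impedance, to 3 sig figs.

X_L = ωL = 10.1 Ω
X_C = 1/(ωC) = 3.77 Ω
Parallel: admittances add. Y = 1/(jωL) + jωC
Y = (0 + j0.166) S
|Y| = 0.166 S → |Z| = 1/|Y| = 6.01 Ω, ∠Z = −∠Y = -90.0°

6.01 Ω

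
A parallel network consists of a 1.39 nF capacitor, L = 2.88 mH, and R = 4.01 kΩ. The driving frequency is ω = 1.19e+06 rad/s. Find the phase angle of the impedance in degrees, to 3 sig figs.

-79.6°

X_L = ωL = 3430 Ω
X_C = 1/(ωC) = 605 Ω
Parallel: admittances add. Y = 1/R + 1/(jωL) + jωC
Y = (0.000249 + j0.00136) S
|Y| = 0.00138 S → |Z| = 1/|Y| = 722 Ω, ∠Z = −∠Y = -79.6°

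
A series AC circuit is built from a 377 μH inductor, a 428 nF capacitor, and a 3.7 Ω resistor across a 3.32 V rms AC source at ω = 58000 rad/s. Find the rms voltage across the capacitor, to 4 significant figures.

7.119 V

X_L = ωL = 21.87 Ω
X_C = 1/(ωC) = 40.28 Ω
Net reactance X = X_L − X_C = -18.42 Ω
Z = 3.700 − j18.42 Ω
|Z| = √(3.700² + 18.42²) = 18.79 Ω
I = V/|Z| = 176.7 mA
V_C = I·|Z_C| = 0.1767 × 40.28 = 7.119 V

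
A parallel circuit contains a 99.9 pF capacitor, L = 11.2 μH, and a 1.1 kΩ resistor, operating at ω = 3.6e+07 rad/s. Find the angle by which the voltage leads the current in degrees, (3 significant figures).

-50.8°

X_L = ωL = 403 Ω
X_C = 1/(ωC) = 278 Ω
Parallel: admittances add. Y = 1/R + 1/(jωL) + jωC
Y = (0.000909 + j0.00112) S
|Y| = 0.00144 S → |Z| = 1/|Y| = 695 Ω, ∠Z = −∠Y = -50.8°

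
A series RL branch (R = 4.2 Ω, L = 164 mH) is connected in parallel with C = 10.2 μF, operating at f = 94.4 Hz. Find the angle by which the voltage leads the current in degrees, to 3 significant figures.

84.0°

ω = 2πf = 593.1 rad/s
X_L = ωL = 97.3 Ω
X_C = 1/(ωC) = 165 Ω
Branch 1 (R+jX_L): Z₁ = 4.20 + j97.3 Ω, |Z₁| = 97.4 Ω
Branch 2 (−jX_C): Z₂ = −j165 Ω
Parallel: Z = Z₁Z₂/(Z₁+Z₂), |Z| = 236 Ω, ∠Z = 84.0°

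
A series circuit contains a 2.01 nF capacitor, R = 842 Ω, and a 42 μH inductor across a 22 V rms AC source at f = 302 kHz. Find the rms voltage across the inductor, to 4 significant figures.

2.035 V

ω = 2πf = 1.898e+06 rad/s
X_L = ωL = 79.70 Ω
X_C = 1/(ωC) = 262.2 Ω
Net reactance X = X_L − X_C = -182.5 Ω
Z = 842.0 − j182.5 Ω
|Z| = √(842.0² + 182.5²) = 861.5 Ω
I = V/|Z| = 25.54 mA
V_L = I·|Z_L| = 0.02554 × 79.70 = 2.035 V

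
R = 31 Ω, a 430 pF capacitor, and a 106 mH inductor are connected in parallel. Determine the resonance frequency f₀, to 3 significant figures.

ω₀ = 1/√(LC) = 1/√(0.106 × 4.3e-10) = 148100 rad/s
f₀ = ω₀/(2π) = 23.6 kHz

23.6 kHz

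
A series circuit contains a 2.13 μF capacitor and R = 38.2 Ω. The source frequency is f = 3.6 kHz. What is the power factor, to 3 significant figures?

ω = 2πf = 22620 rad/s
X_C = 1/(ωC) = 20.8 Ω
Z = 38.2 − j20.8 Ω
|Z| = √(38.2² + 20.8²) = 43.5 Ω
∠Z = arctan(-20.8/38.2) = -28.5°
cos φ = cos(-28.5°) = 0.879

0.879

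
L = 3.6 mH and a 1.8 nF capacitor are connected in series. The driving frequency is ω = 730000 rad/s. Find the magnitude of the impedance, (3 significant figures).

X_L = ωL = 2630 Ω
X_C = 1/(ωC) = 761 Ω
Net reactance X = X_L − X_C = 1870 Ω
Z = j1870 Ω
|Z| = √(0² + 1870²) = 1870 Ω

1870 Ω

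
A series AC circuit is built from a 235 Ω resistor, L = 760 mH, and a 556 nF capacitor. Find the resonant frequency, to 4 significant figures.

ω₀ = 1/√(LC) = 1/√(0.76 × 5.56e-07) = 1538 rad/s
f₀ = ω₀/(2π) = 244.8 Hz

244.8 Hz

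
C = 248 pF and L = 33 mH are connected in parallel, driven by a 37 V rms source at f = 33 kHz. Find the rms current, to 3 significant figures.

ω = 2πf = 207300 rad/s
X_L = ωL = 6840 Ω
X_C = 1/(ωC) = 19400 Ω
Parallel: admittances add. Y = 1/(jωL) + jωC
Y = (0 − j9.47e-05) S
|Y| = 9.47e-05 S → |Z| = 1/|Y| = 10600 Ω, ∠Z = −∠Y = 90.0°
I = V/|Z| = 37/10600 = 3.50 mA

3.50 mA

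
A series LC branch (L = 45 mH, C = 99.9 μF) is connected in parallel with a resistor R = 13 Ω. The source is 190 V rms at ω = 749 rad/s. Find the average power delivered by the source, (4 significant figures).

X_L = ωL = 33.70 Ω
X_C = 1/(ωC) = 13.36 Ω
Branch 1: Z₁ = R = 13.00 Ω
Branch 2 (series LC): Z₂ = j(X_L − X_C) = j20.34 Ω
Parallel: Z = Z₁Z₂/(Z₁+Z₂), |Z| = 10.95 Ω, ∠Z = 32.58°
I = V/|Z| = 17.35 A
P = VI cos φ = 190 × 17.35 × cos(32.58°) = 2.777 kW

2.777 kW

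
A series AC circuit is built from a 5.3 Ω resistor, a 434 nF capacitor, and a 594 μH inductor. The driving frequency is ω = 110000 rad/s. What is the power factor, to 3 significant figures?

0.119

X_L = ωL = 65.3 Ω
X_C = 1/(ωC) = 20.9 Ω
Net reactance X = X_L − X_C = 44.4 Ω
Z = 5.30 + j44.4 Ω
|Z| = √(5.30² + 44.4²) = 44.7 Ω
∠Z = arctan(44.4/5.30) = 83.2°
cos φ = cos(83.2°) = 0.119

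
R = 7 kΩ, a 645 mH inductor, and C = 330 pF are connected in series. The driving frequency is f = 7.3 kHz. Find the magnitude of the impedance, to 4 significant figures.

ω = 2πf = 45870 rad/s
X_L = ωL = 29580 Ω
X_C = 1/(ωC) = 66070 Ω
Net reactance X = X_L − X_C = -36480 Ω
Z = 7000 − j36480 Ω
|Z| = √(7000² + 36480²) = 37150 Ω

37150 Ω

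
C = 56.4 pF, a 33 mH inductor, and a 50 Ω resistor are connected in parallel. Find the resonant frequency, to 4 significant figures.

ω₀ = 1/√(LC) = 1/√(0.033 × 5.64e-11) = 733000 rad/s
f₀ = ω₀/(2π) = 116.7 kHz

116.7 kHz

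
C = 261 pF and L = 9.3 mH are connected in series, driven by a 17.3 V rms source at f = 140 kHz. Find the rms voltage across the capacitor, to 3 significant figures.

ω = 2πf = 879600 rad/s
X_L = ωL = 8180 Ω
X_C = 1/(ωC) = 4360 Ω
Net reactance X = X_L − X_C = 3830 Ω
Z = j3830 Ω
|Z| = √(0² + 3830²) = 3830 Ω
I = V/|Z| = 4.52 mA
V_C = I·|Z_C| = 0.00452 × 4360 = 19.7 V

19.7 V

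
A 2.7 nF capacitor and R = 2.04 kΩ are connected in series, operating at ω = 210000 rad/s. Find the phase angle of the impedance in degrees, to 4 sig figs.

-40.84°

X_C = 1/(ωC) = 1764 Ω
Z = 2040 − j1764 Ω
|Z| = √(2040² + 1764²) = 2697 Ω
∠Z = arctan(-1764/2040) = -40.84°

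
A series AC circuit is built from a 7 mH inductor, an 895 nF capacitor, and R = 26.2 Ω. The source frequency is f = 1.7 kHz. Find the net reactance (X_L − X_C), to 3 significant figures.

-29.8 Ω

ω = 2πf = 10680 rad/s
X_L = ωL = 74.8 Ω
X_C = 1/(ωC) = 105 Ω
X = 74.8 − 105 = -29.8 Ω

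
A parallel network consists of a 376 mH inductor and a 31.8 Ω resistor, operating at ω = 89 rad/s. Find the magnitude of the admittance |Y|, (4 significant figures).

X_L = ωL = 33.46 Ω
Parallel: admittances add. Y = 1/R + 1/(jωL)
Y = (0.03145 − j0.02988) S
|Y| = 0.04338 S → |Z| = 1/|Y| = 23.05 Ω, ∠Z = −∠Y = 43.54°

43.38 mS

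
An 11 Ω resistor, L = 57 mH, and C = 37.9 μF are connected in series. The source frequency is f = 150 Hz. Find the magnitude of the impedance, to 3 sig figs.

28.0 Ω

ω = 2πf = 942.5 rad/s
X_L = ωL = 53.7 Ω
X_C = 1/(ωC) = 28.0 Ω
Net reactance X = X_L − X_C = 25.7 Ω
Z = 11.0 + j25.7 Ω
|Z| = √(11.0² + 25.7²) = 28.0 Ω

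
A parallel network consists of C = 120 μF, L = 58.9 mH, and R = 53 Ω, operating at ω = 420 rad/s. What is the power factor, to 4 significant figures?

0.8840

X_L = ωL = 24.74 Ω
X_C = 1/(ωC) = 19.84 Ω
Parallel: admittances add. Y = 1/R + 1/(jωL) + jωC
Y = (0.01887 + j0.009976) S
|Y| = 0.02134 S → |Z| = 1/|Y| = 46.85 Ω, ∠Z = −∠Y = -27.87°
cos φ = cos(-27.87°) = 0.8840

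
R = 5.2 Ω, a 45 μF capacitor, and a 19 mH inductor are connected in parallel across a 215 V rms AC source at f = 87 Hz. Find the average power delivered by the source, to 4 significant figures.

8.889 kW

ω = 2πf = 546.6 rad/s
X_L = ωL = 10.39 Ω
X_C = 1/(ωC) = 40.65 Ω
Parallel: admittances add. Y = 1/R + 1/(jωL) + jωC
Y = (0.1923 − j0.07168) S
|Y| = 0.2052 S → |Z| = 1/|Y| = 4.872 Ω, ∠Z = −∠Y = 20.44°
I = V/|Z| = 44.13 A
P = VI cos φ = 215 × 44.13 × cos(20.44°) = 8.889 kW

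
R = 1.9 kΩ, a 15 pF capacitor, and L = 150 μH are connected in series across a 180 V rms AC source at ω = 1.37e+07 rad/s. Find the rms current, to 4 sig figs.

53.05 mA

X_L = ωL = 2055 Ω
X_C = 1/(ωC) = 4866 Ω
Net reactance X = X_L − X_C = -2811 Ω
Z = 1900 − j2811 Ω
|Z| = √(1900² + 2811²) = 3393 Ω
I = V/|Z| = 180/3393 = 53.05 mA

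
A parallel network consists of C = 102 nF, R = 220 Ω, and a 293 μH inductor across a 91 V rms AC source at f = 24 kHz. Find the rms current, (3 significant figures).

779 mA

ω = 2πf = 150800 rad/s
X_L = ωL = 44.2 Ω
X_C = 1/(ωC) = 65.0 Ω
Parallel: admittances add. Y = 1/R + 1/(jωL) + jωC
Y = (0.00455 − j0.00725) S
|Y| = 0.00856 S → |Z| = 1/|Y| = 117 Ω, ∠Z = −∠Y = 57.9°
I = V/|Z| = 91/117 = 779 mA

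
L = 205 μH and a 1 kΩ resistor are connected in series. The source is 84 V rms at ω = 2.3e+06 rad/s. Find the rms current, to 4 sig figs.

X_L = ωL = 471.5 Ω
Z = 1000 + j471.5 Ω
|Z| = √(1000² + 471.5²) = 1106 Ω
I = V/|Z| = 84/1106 = 75.98 mA

75.98 mA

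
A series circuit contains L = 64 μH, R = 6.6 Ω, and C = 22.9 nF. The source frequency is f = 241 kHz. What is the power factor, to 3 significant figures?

0.0965

ω = 2πf = 1.514e+06 rad/s
X_L = ωL = 96.9 Ω
X_C = 1/(ωC) = 28.8 Ω
Net reactance X = X_L − X_C = 68.1 Ω
Z = 6.60 + j68.1 Ω
|Z| = √(6.60² + 68.1²) = 68.4 Ω
∠Z = arctan(68.1/6.60) = 84.5°
cos φ = cos(84.5°) = 0.0965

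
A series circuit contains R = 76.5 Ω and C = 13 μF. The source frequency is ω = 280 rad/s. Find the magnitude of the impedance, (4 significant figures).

285.2 Ω

X_C = 1/(ωC) = 274.7 Ω
Z = 76.50 − j274.7 Ω
|Z| = √(76.50² + 274.7²) = 285.2 Ω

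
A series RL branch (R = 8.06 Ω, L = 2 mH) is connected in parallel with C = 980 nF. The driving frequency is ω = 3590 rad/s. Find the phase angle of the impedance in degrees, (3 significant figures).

40.0°

X_L = ωL = 7.18 Ω
X_C = 1/(ωC) = 284 Ω
Branch 1 (R+jX_L): Z₁ = 8.06 + j7.18 Ω, |Z₁| = 10.8 Ω
Branch 2 (−jX_C): Z₂ = −j284 Ω
Parallel: Z = Z₁Z₂/(Z₁+Z₂), |Z| = 11.1 Ω, ∠Z = 40.0°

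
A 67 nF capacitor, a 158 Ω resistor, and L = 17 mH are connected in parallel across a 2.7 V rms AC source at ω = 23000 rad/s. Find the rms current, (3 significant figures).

X_L = ωL = 391 Ω
X_C = 1/(ωC) = 649 Ω
Parallel: admittances add. Y = 1/R + 1/(jωL) + jωC
Y = (0.00633 − j0.00102) S
|Y| = 0.00641 S → |Z| = 1/|Y| = 156 Ω, ∠Z = −∠Y = 9.12°
I = V/|Z| = 2.7/156 = 17.3 mA

17.3 mA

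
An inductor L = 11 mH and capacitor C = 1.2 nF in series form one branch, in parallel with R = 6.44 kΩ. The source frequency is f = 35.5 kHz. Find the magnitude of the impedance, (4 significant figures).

ω = 2πf = 223100 rad/s
X_L = ωL = 2454 Ω
X_C = 1/(ωC) = 3736 Ω
Branch 1: Z₁ = R = 6440 Ω
Branch 2 (series LC): Z₂ = j(X_L − X_C) = −j1282 Ω
Parallel: Z = Z₁Z₂/(Z₁+Z₂), |Z| = 1258 Ω, ∠Z = -78.74°

1258 Ω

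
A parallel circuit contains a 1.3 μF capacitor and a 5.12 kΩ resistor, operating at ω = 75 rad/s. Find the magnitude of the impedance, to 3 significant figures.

X_C = 1/(ωC) = 10300 Ω
Parallel: admittances add. Y = 1/R + jωC
Y = (0.000195 + j9.75e-05) S
|Y| = 0.000218 S → |Z| = 1/|Y| = 4580 Ω, ∠Z = −∠Y = -26.5°

4580 Ω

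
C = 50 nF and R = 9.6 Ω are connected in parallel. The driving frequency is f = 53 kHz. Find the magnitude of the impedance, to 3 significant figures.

9.48 Ω

ω = 2πf = 333000 rad/s
X_C = 1/(ωC) = 60.1 Ω
Parallel: admittances add. Y = 1/R + jωC
Y = (0.104 + j0.0167) S
|Y| = 0.105 S → |Z| = 1/|Y| = 9.48 Ω, ∠Z = −∠Y = -9.08°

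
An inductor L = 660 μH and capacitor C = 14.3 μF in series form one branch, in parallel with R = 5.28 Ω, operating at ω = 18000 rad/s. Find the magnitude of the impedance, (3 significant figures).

4.41 Ω

X_L = ωL = 11.9 Ω
X_C = 1/(ωC) = 3.89 Ω
Branch 1: Z₁ = R = 5.28 Ω
Branch 2 (series LC): Z₂ = j(X_L − X_C) = j7.99 Ω
Parallel: Z = Z₁Z₂/(Z₁+Z₂), |Z| = 4.41 Ω, ∠Z = 33.4°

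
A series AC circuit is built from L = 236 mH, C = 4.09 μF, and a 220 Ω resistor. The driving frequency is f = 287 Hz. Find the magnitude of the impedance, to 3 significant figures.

364 Ω

ω = 2πf = 1803 rad/s
X_L = ωL = 426 Ω
X_C = 1/(ωC) = 136 Ω
Net reactance X = X_L − X_C = 290 Ω
Z = 220 + j290 Ω
|Z| = √(220² + 290²) = 364 Ω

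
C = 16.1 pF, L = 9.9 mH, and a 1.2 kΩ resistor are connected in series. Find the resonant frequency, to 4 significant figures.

ω₀ = 1/√(LC) = 1/√(0.0099 × 1.61e-11) = 2.505e+06 rad/s
f₀ = ω₀/(2π) = 398.6 kHz

398.6 kHz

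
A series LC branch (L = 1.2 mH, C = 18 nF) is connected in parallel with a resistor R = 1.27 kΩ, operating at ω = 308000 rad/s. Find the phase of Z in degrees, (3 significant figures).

81.5°

X_L = ωL = 370 Ω
X_C = 1/(ωC) = 180 Ω
Branch 1: Z₁ = R = 1270 Ω
Branch 2 (series LC): Z₂ = j(X_L − X_C) = j189 Ω
Parallel: Z = Z₁Z₂/(Z₁+Z₂), |Z| = 187 Ω, ∠Z = 81.5°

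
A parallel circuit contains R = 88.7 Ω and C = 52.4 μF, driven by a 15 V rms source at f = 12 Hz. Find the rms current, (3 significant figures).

179 mA

ω = 2πf = 75.40 rad/s
X_C = 1/(ωC) = 253 Ω
Parallel: admittances add. Y = 1/R + jωC
Y = (0.0113 + j0.00395) S
|Y| = 0.0119 S → |Z| = 1/|Y| = 83.7 Ω, ∠Z = −∠Y = -19.3°
I = V/|Z| = 15/83.7 = 179 mA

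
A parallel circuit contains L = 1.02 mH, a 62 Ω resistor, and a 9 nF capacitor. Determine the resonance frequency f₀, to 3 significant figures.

ω₀ = 1/√(LC) = 1/√(0.00102 × 9e-09) = 330000 rad/s
f₀ = ω₀/(2π) = 52.5 kHz

52.5 kHz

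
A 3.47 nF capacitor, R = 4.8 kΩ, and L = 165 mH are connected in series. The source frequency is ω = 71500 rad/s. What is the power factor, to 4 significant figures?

X_L = ωL = 11800 Ω
X_C = 1/(ωC) = 4031 Ω
Net reactance X = X_L − X_C = 7767 Ω
Z = 4800 + j7767 Ω
|Z| = √(4800² + 7767²) = 9130 Ω
∠Z = arctan(7767/4800) = 58.28°
cos φ = cos(58.28°) = 0.5257

0.5257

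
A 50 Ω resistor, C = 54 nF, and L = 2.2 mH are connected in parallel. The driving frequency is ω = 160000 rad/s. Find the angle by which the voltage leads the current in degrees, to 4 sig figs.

X_L = ωL = 352.0 Ω
X_C = 1/(ωC) = 115.7 Ω
Parallel: admittances add. Y = 1/R + 1/(jωL) + jωC
Y = (0.02000 + j0.005799) S
|Y| = 0.02082 S → |Z| = 1/|Y| = 48.02 Ω, ∠Z = −∠Y = -16.17°

-16.17°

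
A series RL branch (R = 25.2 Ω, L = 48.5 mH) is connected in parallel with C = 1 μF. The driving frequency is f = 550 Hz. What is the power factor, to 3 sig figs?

ω = 2πf = 3456 rad/s
X_L = ωL = 168 Ω
X_C = 1/(ωC) = 289 Ω
Branch 1 (R+jX_L): Z₁ = 25.2 + j168 Ω, |Z₁| = 169 Ω
Branch 2 (−jX_C): Z₂ = −j289 Ω
Parallel: Z = Z₁Z₂/(Z₁+Z₂), |Z| = 394 Ω, ∠Z = 69.8°
cos φ = cos(69.8°) = 0.346

0.346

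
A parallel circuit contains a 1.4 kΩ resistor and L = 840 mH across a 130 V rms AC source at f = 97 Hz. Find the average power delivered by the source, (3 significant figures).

12.1 W

ω = 2πf = 609.5 rad/s
X_L = ωL = 512 Ω
Parallel: admittances add. Y = 1/R + 1/(jωL)
Y = (0.000714 − j0.00195) S
|Y| = 0.00208 S → |Z| = 1/|Y| = 481 Ω, ∠Z = −∠Y = 69.9°
I = V/|Z| = 270 mA
P = VI cos φ = 130 × 0.270 × cos(69.9°) = 12.1 W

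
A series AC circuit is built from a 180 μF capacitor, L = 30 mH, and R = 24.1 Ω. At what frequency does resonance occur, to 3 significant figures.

ω₀ = 1/√(LC) = 1/√(0.03 × 0.00018) = 430.3 rad/s
f₀ = ω₀/(2π) = 68.5 Hz

68.5 Hz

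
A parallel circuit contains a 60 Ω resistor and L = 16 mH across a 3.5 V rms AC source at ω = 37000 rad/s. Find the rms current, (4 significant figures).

X_L = ωL = 592.0 Ω
Parallel: admittances add. Y = 1/R + 1/(jωL)
Y = (0.01667 − j0.001689) S
|Y| = 0.01675 S → |Z| = 1/|Y| = 59.69 Ω, ∠Z = −∠Y = 5.787°
I = V/|Z| = 3.5/59.69 = 58.63 mA

58.63 mA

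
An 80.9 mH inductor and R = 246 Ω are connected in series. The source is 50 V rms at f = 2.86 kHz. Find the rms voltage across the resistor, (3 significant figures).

8.34 V

ω = 2πf = 17970 rad/s
X_L = ωL = 1450 Ω
Z = 246 + j1450 Ω
|Z| = √(246² + 1450²) = 1470 Ω
I = V/|Z| = 33.9 mA
V_R = I·|Z_R| = 0.0339 × 246 = 8.34 V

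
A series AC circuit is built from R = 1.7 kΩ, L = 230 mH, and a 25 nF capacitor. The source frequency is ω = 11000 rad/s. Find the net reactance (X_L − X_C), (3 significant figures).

X_L = ωL = 2530 Ω
X_C = 1/(ωC) = 3640 Ω
X = 2530 − 3640 = -1110 Ω

-1110 Ω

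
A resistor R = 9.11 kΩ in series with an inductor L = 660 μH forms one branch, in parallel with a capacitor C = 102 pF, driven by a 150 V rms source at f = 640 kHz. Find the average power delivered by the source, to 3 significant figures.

2.28 W

ω = 2πf = 4.021e+06 rad/s
X_L = ωL = 2650 Ω
X_C = 1/(ωC) = 2440 Ω
Branch 1 (R+jX_L): Z₁ = 9110 + j2650 Ω, |Z₁| = 9490 Ω
Branch 2 (−jX_C): Z₂ = −j2440 Ω
Parallel: Z = Z₁Z₂/(Z₁+Z₂), |Z| = 2540 Ω, ∠Z = -75.1°
I = V/|Z| = 59.1 mA
P = VI cos φ = 150 × 0.0591 × cos(-75.1°) = 2.28 W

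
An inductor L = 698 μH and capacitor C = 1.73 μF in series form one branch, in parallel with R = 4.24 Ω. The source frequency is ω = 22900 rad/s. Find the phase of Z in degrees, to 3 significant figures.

-24.6°

X_L = ωL = 16.0 Ω
X_C = 1/(ωC) = 25.2 Ω
Branch 1: Z₁ = R = 4.24 Ω
Branch 2 (series LC): Z₂ = j(X_L − X_C) = −j9.26 Ω
Parallel: Z = Z₁Z₂/(Z₁+Z₂), |Z| = 3.85 Ω, ∠Z = -24.6°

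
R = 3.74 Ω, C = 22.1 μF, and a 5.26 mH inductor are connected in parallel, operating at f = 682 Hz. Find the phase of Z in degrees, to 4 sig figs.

ω = 2πf = 4285 rad/s
X_L = ωL = 22.54 Ω
X_C = 1/(ωC) = 10.56 Ω
Parallel: admittances add. Y = 1/R + 1/(jωL) + jωC
Y = (0.2674 + j0.05034) S
|Y| = 0.2721 S → |Z| = 1/|Y| = 3.675 Ω, ∠Z = −∠Y = -10.66°

-10.66°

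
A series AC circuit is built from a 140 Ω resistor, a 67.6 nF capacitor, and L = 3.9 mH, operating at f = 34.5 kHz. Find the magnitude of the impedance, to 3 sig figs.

ω = 2πf = 216800 rad/s
X_L = ωL = 845 Ω
X_C = 1/(ωC) = 68.2 Ω
Net reactance X = X_L − X_C = 777 Ω
Z = 140 + j777 Ω
|Z| = √(140² + 777²) = 790 Ω

790 Ω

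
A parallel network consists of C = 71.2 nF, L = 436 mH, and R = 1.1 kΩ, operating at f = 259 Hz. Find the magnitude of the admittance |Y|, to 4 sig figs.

ω = 2πf = 1627 rad/s
X_L = ωL = 709.5 Ω
X_C = 1/(ωC) = 8631 Ω
Parallel: admittances add. Y = 1/R + 1/(jωL) + jωC
Y = (0.0009091 − j0.001294) S
|Y| = 0.001581 S → |Z| = 1/|Y| = 632.5 Ω, ∠Z = −∠Y = 54.90°

1.581 mS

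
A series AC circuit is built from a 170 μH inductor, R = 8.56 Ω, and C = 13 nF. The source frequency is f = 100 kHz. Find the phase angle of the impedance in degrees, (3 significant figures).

ω = 2πf = 628300 rad/s
X_L = ωL = 107 Ω
X_C = 1/(ωC) = 122 Ω
Net reactance X = X_L − X_C = -15.6 Ω
Z = 8.56 − j15.6 Ω
|Z| = √(8.56² + 15.6²) = 17.8 Ω
∠Z = arctan(-15.6/8.56) = -61.3°

-61.3°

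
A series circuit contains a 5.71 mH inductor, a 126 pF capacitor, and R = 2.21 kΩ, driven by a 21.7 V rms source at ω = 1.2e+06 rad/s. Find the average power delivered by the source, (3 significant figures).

X_L = ωL = 6850 Ω
X_C = 1/(ωC) = 6610 Ω
Net reactance X = X_L − X_C = 238 Ω
Z = 2210 + j238 Ω
|Z| = √(2210² + 238²) = 2220 Ω
∠Z = arctan(238/2210) = 6.15°
I = V/|Z| = 9.76 mA
P = VI cos φ = 21.7 × 0.00976 × cos(6.15°) = 211 mW

211 mW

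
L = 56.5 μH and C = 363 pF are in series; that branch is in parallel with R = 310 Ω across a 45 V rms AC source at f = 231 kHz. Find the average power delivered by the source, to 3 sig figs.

6.53 W

ω = 2πf = 1.451e+06 rad/s
X_L = ωL = 82.0 Ω
X_C = 1/(ωC) = 1900 Ω
Branch 1: Z₁ = R = 310 Ω
Branch 2 (series LC): Z₂ = j(X_L − X_C) = −j1820 Ω
Parallel: Z = Z₁Z₂/(Z₁+Z₂), |Z| = 306 Ω, ∠Z = -9.69°
I = V/|Z| = 147 mA
P = VI cos φ = 45 × 0.147 × cos(-9.69°) = 6.53 W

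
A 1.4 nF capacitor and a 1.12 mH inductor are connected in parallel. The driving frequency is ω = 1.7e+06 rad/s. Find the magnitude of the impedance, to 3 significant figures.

X_L = ωL = 1900 Ω
X_C = 1/(ωC) = 420 Ω
Parallel: admittances add. Y = 1/(jωL) + jωC
Y = (0 + j0.00185) S
|Y| = 0.00185 S → |Z| = 1/|Y| = 539 Ω, ∠Z = −∠Y = -90.0°

539 Ω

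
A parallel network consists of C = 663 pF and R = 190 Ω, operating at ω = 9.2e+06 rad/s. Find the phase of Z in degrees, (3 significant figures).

-49.2°

X_C = 1/(ωC) = 164 Ω
Parallel: admittances add. Y = 1/R + jωC
Y = (0.00526 + j0.00610) S
|Y| = 0.00806 S → |Z| = 1/|Y| = 124 Ω, ∠Z = −∠Y = -49.2°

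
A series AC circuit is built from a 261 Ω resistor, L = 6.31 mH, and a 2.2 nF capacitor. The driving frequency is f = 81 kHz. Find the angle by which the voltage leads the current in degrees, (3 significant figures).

83.6°

ω = 2πf = 508900 rad/s
X_L = ωL = 3210 Ω
X_C = 1/(ωC) = 893 Ω
Net reactance X = X_L − X_C = 2320 Ω
Z = 261 + j2320 Ω
|Z| = √(261² + 2320²) = 2330 Ω
∠Z = arctan(2320/261) = 83.6°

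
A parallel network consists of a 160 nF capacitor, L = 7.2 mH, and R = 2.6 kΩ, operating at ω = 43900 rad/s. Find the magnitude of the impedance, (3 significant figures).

X_L = ωL = 316 Ω
X_C = 1/(ωC) = 142 Ω
Parallel: admittances add. Y = 1/R + 1/(jωL) + jωC
Y = (0.000385 + j0.00386) S
|Y| = 0.00388 S → |Z| = 1/|Y| = 258 Ω, ∠Z = −∠Y = -84.3°

258 Ω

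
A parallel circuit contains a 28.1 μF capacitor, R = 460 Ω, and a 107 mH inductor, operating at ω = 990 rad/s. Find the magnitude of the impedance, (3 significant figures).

54.0 Ω

X_L = ωL = 106 Ω
X_C = 1/(ωC) = 35.9 Ω
Parallel: admittances add. Y = 1/R + 1/(jωL) + jωC
Y = (0.00217 + j0.0184) S
|Y| = 0.0185 S → |Z| = 1/|Y| = 54.0 Ω, ∠Z = −∠Y = -83.3°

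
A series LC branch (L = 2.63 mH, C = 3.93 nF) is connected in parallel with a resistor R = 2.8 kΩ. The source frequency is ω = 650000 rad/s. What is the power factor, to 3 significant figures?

X_L = ωL = 1710 Ω
X_C = 1/(ωC) = 391 Ω
Branch 1: Z₁ = R = 2800 Ω
Branch 2 (series LC): Z₂ = j(X_L − X_C) = j1320 Ω
Parallel: Z = Z₁Z₂/(Z₁+Z₂), |Z| = 1190 Ω, ∠Z = 64.8°
cos φ = cos(64.8°) = 0.426

0.426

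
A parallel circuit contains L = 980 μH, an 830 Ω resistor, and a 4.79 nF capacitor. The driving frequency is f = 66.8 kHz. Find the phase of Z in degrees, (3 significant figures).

ω = 2πf = 419700 rad/s
X_L = ωL = 411 Ω
X_C = 1/(ωC) = 497 Ω
Parallel: admittances add. Y = 1/R + 1/(jωL) + jωC
Y = (0.00120 − j0.000421) S
|Y| = 0.00128 S → |Z| = 1/|Y| = 784 Ω, ∠Z = −∠Y = 19.2°

19.2°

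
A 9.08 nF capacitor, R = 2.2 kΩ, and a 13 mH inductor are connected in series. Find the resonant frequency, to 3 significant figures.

14.6 kHz

ω₀ = 1/√(LC) = 1/√(0.013 × 9.08e-09) = 92040 rad/s
f₀ = ω₀/(2π) = 14.6 kHz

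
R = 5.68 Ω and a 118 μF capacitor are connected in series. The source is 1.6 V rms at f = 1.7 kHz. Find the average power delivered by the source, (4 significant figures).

ω = 2πf = 10680 rad/s
X_C = 1/(ωC) = 0.7934 Ω
Z = 5.680 − j0.7934 Ω
|Z| = √(5.680² + 0.7934²) = 5.735 Ω
∠Z = arctan(-0.7934/5.680) = -7.952°
I = V/|Z| = 279.0 mA
P = VI cos φ = 1.6 × 0.2790 × cos(-7.952°) = 442.1 mW

442.1 mW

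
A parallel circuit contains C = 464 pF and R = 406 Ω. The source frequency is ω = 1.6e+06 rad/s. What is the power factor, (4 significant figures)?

X_C = 1/(ωC) = 1347 Ω
Parallel: admittances add. Y = 1/R + jωC
Y = (0.002463 + j0.0007424) S
|Y| = 0.002573 S → |Z| = 1/|Y| = 388.7 Ω, ∠Z = −∠Y = -16.77°
cos φ = cos(-16.77°) = 0.9575

0.9575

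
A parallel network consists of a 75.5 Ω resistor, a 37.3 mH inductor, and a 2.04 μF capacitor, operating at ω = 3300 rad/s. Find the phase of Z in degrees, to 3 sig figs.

6.00°

X_L = ωL = 123 Ω
X_C = 1/(ωC) = 149 Ω
Parallel: admittances add. Y = 1/R + 1/(jωL) + jωC
Y = (0.0132 − j0.00139) S
|Y| = 0.0133 S → |Z| = 1/|Y| = 75.1 Ω, ∠Z = −∠Y = 6.00°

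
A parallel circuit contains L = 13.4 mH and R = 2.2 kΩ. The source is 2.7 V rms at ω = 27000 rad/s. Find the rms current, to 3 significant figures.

7.56 mA

X_L = ωL = 362 Ω
Parallel: admittances add. Y = 1/R + 1/(jωL)
Y = (0.000455 − j0.00276) S
|Y| = 0.00280 S → |Z| = 1/|Y| = 357 Ω, ∠Z = −∠Y = 80.7°
I = V/|Z| = 2.7/357 = 7.56 mA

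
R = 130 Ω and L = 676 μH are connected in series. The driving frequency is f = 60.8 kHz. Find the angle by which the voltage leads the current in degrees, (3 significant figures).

ω = 2πf = 382000 rad/s
X_L = ωL = 258 Ω
Z = 130 + j258 Ω
|Z| = √(130² + 258²) = 289 Ω
∠Z = arctan(258/130) = 63.3°

63.3°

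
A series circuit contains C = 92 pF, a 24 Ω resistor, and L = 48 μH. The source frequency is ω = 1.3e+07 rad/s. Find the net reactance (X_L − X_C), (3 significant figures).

X_L = ωL = 624 Ω
X_C = 1/(ωC) = 836 Ω
X = 624 − 836 = -212 Ω

-212 Ω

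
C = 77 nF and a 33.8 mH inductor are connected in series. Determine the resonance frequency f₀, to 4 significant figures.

ω₀ = 1/√(LC) = 1/√(0.0338 × 7.7e-08) = 19600 rad/s
f₀ = ω₀/(2π) = 3.120 kHz

3.120 kHz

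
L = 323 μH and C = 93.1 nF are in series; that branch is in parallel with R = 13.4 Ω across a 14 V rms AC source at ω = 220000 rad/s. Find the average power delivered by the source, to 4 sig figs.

14.63 W

X_L = ωL = 71.06 Ω
X_C = 1/(ωC) = 48.82 Ω
Branch 1: Z₁ = R = 13.40 Ω
Branch 2 (series LC): Z₂ = j(X_L − X_C) = j22.24 Ω
Parallel: Z = Z₁Z₂/(Z₁+Z₂), |Z| = 11.48 Ω, ∠Z = 31.07°
I = V/|Z| = 1.220 A
P = VI cos φ = 14 × 1.220 × cos(31.07°) = 14.63 W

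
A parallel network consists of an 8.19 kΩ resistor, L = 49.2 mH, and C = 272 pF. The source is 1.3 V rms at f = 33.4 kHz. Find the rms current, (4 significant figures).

ω = 2πf = 209900 rad/s
X_L = ωL = 10330 Ω
X_C = 1/(ωC) = 17520 Ω
Parallel: admittances add. Y = 1/R + 1/(jωL) + jωC
Y = (0.0001221 − j3.977e-05) S
|Y| = 0.0001284 S → |Z| = 1/|Y| = 7787 Ω, ∠Z = −∠Y = 18.04°
I = V/|Z| = 1.3/7787 = 166.9 μA

166.9 μA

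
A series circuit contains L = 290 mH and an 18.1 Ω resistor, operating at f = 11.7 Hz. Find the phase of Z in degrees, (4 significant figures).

ω = 2πf = 73.51 rad/s
X_L = ωL = 21.32 Ω
Z = 18.10 + j21.32 Ω
|Z| = √(18.10² + 21.32²) = 27.97 Ω
∠Z = arctan(21.32/18.10) = 49.67°

49.67°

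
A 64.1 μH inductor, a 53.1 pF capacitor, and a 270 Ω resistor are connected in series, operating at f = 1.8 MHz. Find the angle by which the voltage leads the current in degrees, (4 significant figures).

ω = 2πf = 1.131e+07 rad/s
X_L = ωL = 725.0 Ω
X_C = 1/(ωC) = 1665 Ω
Net reactance X = X_L − X_C = -940.2 Ω
Z = 270.0 − j940.2 Ω
|Z| = √(270.0² + 940.2²) = 978.2 Ω
∠Z = arctan(-940.2/270.0) = -73.98°

-73.98°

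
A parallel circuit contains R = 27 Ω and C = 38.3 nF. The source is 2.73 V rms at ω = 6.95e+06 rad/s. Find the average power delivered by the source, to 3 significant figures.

276 mW

X_C = 1/(ωC) = 3.76 Ω
Parallel: admittances add. Y = 1/R + jωC
Y = (0.0370 + j0.266) S
|Y| = 0.269 S → |Z| = 1/|Y| = 3.72 Ω, ∠Z = −∠Y = -82.1°
I = V/|Z| = 734 mA
P = VI cos φ = 2.73 × 0.734 × cos(-82.1°) = 276 mW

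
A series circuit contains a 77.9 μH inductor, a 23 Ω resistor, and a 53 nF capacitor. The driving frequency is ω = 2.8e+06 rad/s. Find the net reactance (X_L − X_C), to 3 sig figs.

211 Ω

X_L = ωL = 218 Ω
X_C = 1/(ωC) = 6.74 Ω
X = 218 − 6.74 = 211 Ω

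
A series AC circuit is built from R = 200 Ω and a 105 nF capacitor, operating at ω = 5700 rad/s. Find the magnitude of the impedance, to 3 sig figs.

1680 Ω

X_C = 1/(ωC) = 1670 Ω
Z = 200 − j1670 Ω
|Z| = √(200² + 1670²) = 1680 Ω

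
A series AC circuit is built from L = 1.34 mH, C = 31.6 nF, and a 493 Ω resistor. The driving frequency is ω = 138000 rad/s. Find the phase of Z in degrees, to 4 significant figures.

-5.146°

X_L = ωL = 184.9 Ω
X_C = 1/(ωC) = 229.3 Ω
Net reactance X = X_L − X_C = -44.40 Ω
Z = 493.0 − j44.40 Ω
|Z| = √(493.0² + 44.40²) = 495.0 Ω
∠Z = arctan(-44.40/493.0) = -5.146°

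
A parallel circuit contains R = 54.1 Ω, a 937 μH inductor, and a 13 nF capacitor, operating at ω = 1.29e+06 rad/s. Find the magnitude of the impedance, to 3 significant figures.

X_L = ωL = 1210 Ω
X_C = 1/(ωC) = 59.6 Ω
Parallel: admittances add. Y = 1/R + 1/(jωL) + jωC
Y = (0.0185 + j0.0159) S
|Y| = 0.0244 S → |Z| = 1/|Y| = 41.0 Ω, ∠Z = −∠Y = -40.8°

41.0 Ω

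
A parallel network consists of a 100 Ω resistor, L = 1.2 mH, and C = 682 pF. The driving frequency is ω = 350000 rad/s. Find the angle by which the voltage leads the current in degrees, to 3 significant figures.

X_L = ωL = 420 Ω
X_C = 1/(ωC) = 4190 Ω
Parallel: admittances add. Y = 1/R + 1/(jωL) + jωC
Y = (0.0100 − j0.00214) S
|Y| = 0.0102 S → |Z| = 1/|Y| = 97.8 Ω, ∠Z = −∠Y = 12.1°

12.1°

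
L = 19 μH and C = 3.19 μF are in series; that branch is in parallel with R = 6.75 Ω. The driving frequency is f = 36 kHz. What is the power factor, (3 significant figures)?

0.396

ω = 2πf = 226200 rad/s
X_L = ωL = 4.30 Ω
X_C = 1/(ωC) = 1.39 Ω
Branch 1: Z₁ = R = 6.75 Ω
Branch 2 (series LC): Z₂ = j(X_L − X_C) = j2.91 Ω
Parallel: Z = Z₁Z₂/(Z₁+Z₂), |Z| = 2.67 Ω, ∠Z = 66.7°
cos φ = cos(66.7°) = 0.396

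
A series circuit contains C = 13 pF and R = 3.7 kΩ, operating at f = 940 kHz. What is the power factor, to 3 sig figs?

ω = 2πf = 5.906e+06 rad/s
X_C = 1/(ωC) = 13000 Ω
Z = 3700 − j13000 Ω
|Z| = √(3700² + 13000²) = 13500 Ω
∠Z = arctan(-13000/3700) = -74.1°
cos φ = cos(-74.1°) = 0.273

0.273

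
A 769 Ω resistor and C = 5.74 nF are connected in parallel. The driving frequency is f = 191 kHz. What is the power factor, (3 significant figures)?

0.186

ω = 2πf = 1.2e+06 rad/s
X_C = 1/(ωC) = 145 Ω
Parallel: admittances add. Y = 1/R + jωC
Y = (0.00130 + j0.00689) S
|Y| = 0.00701 S → |Z| = 1/|Y| = 143 Ω, ∠Z = −∠Y = -79.3°
cos φ = cos(-79.3°) = 0.186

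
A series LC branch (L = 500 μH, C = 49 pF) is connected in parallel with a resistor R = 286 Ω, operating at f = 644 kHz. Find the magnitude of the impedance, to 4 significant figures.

284.7 Ω

ω = 2πf = 4.046e+06 rad/s
X_L = ωL = 2023 Ω
X_C = 1/(ωC) = 5044 Ω
Branch 1: Z₁ = R = 286.0 Ω
Branch 2 (series LC): Z₂ = j(X_L − X_C) = −j3020 Ω
Parallel: Z = Z₁Z₂/(Z₁+Z₂), |Z| = 284.7 Ω, ∠Z = -5.409°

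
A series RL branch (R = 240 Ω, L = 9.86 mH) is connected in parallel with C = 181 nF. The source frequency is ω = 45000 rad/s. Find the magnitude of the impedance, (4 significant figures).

154.5 Ω

X_L = ωL = 443.7 Ω
X_C = 1/(ωC) = 122.8 Ω
Branch 1 (R+jX_L): Z₁ = 240.0 + j443.7 Ω, |Z₁| = 504.4 Ω
Branch 2 (−jX_C): Z₂ = −j122.8 Ω
Parallel: Z = Z₁Z₂/(Z₁+Z₂), |Z| = 154.5 Ω, ∠Z = -81.62°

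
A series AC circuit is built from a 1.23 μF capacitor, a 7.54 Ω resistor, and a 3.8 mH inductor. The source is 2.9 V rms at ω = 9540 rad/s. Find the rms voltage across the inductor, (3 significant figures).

X_L = ωL = 36.3 Ω
X_C = 1/(ωC) = 85.2 Ω
Net reactance X = X_L − X_C = -49.0 Ω
Z = 7.54 − j49.0 Ω
|Z| = √(7.54² + 49.0²) = 49.5 Ω
I = V/|Z| = 58.5 mA
V_L = I·|Z_L| = 0.0585 × 36.3 = 2.12 V

2.12 V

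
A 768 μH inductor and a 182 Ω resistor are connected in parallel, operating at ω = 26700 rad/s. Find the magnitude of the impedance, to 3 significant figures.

20.4 Ω

X_L = ωL = 20.5 Ω
Parallel: admittances add. Y = 1/R + 1/(jωL)
Y = (0.00549 − j0.0488) S
|Y| = 0.0491 S → |Z| = 1/|Y| = 20.4 Ω, ∠Z = −∠Y = 83.6°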